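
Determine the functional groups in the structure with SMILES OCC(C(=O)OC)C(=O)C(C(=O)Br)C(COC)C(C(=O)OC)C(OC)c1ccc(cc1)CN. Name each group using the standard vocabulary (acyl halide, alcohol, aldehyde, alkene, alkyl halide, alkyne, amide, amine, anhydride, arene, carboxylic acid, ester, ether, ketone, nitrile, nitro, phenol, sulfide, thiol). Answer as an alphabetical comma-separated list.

HO– on an sp³ carbon → alcohol.
pendant –COOCH3: carbonyl C bonded to C and –OCH3 → ester.
–C(=O)– with carbon on both sides → ketone.
pendant –C(=O)X: carbonyl C bonded to C and halogen → acyl halide.
pendant –CH2OCH3: C–O–C linkage → ether.
pendant –COOCH3: carbonyl C bonded to C and –OCH3 → ester.
pendant –OCH3: C–O–C with sp³ C, no adjacent C=O → ether.
para-disubstituted benzene ring → arene.
–NH2 on an sp³ carbon with no adjacent C=O → amine.

acyl halide, alcohol, amine, arene, ester, ether, ketone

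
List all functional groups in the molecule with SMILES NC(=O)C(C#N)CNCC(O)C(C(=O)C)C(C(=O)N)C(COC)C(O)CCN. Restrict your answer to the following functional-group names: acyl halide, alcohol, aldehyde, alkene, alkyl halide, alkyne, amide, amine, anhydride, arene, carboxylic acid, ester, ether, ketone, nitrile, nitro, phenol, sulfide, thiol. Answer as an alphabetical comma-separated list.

alcohol, amide, amine, ether, ketone, nitrile

Reading the structure from left to right:
  H2NCO: –C(=O)NH2: carbonyl C bonded to C and to N → amide (the N is not a separate amine).
  CH(CN): pendant –C≡N: nitrile.
  CH2NHCH2: C–N–C with sp³ carbons and no adjacent C=O → amine (secondary).
  CH(OH): –OH on an sp³ carbon → alcohol (secondary).
  CH(COCH3): pendant –COCH3: carbonyl C bonded to two carbons → ketone.
  CH(CONH2): pendant –CONH2: carbonyl C bonded to C and N → amide.
  CH(CH2OCH3): pendant –CH2OCH3: C–O–C linkage → ether.
  CH(OH): –OH on an sp³ carbon → alcohol (secondary).
  CH2NH2: –NH2 on an sp³ carbon with no adjacent C=O → amine.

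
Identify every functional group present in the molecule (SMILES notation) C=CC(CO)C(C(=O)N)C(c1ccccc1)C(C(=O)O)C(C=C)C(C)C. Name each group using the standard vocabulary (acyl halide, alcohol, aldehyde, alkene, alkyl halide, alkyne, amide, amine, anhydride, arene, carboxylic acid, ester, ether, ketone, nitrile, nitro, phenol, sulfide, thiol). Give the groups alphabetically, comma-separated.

alcohol, alkene, amide, arene, carboxylic acid

Taking each segment in turn:
  CH2=CH: C=C double bond → alkene.
  CH(CH2OH): pendant –CH2OH on an sp³ backbone C → alcohol.
  CH(CONH2): pendant –CONH2: carbonyl C bonded to C and N → amide.
  CH(C6H5): pendant –C6H5: benzene ring → arene.
  CH(COOH): pendant –COOH: carbonyl C bonded to C and –OH → carboxylic acid.
  CH(CH=CH2): pendant –CH=CH2: C=C double bond → alkene.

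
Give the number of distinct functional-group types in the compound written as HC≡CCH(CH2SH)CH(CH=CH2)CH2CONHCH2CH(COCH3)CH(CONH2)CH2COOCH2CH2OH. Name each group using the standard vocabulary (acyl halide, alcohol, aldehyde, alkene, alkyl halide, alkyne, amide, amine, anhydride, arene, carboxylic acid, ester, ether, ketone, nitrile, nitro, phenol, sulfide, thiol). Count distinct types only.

C≡C triple bond → alkyne.
pendant –CH2SH → thiol.
pendant –CH=CH2: C=C double bond → alkene.
–C(=O)–N– linkage → amide (the N is not an amine).
pendant –COCH3: carbonyl C bonded to two carbons → ketone.
pendant –CONH2: carbonyl C bonded to C and N → amide.
–C(=O)–O–C with C on the carbonyl side → ester.
–OH on an sp³ carbon → alcohol.
Distinct types present: alcohol, alkene, alkyne, amide, ester, ketone, thiol.

7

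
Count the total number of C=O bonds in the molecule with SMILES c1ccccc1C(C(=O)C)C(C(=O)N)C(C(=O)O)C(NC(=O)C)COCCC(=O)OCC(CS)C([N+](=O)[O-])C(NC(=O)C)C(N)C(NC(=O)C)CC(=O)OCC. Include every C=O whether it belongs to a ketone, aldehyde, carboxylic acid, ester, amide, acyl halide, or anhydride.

8

CH(COCH3): ketone, 1 C=O (running total 1).
CH(CONH2): amide, 1 C=O (running total 2).
CH(COOH): carboxylic acid, 1 C=O (running total 3).
CH(NHCOCH3): amide, 1 C=O (running total 4).
CH2COOCH2: ester, 1 C=O (running total 5).
CH(NHCOCH3): amide, 1 C=O (running total 6).
CH(NHCOCH3): amide, 1 C=O (running total 7).
COOCH2CH3: ester, 1 C=O (running total 8).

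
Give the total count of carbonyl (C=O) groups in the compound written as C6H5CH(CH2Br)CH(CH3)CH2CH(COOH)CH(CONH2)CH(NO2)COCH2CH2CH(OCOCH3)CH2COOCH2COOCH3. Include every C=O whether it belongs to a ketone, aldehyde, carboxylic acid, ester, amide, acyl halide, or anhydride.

6

CH(COOH): carboxylic acid, 1 C=O (running total 1).
CH(CONH2): amide, 1 C=O (running total 2).
CO: ketone, 1 C=O (running total 3).
CH(OCOCH3): ester, 1 C=O (running total 4).
CH2COOCH2: ester, 1 C=O (running total 5).
COOCH3: ester, 1 C=O (running total 6).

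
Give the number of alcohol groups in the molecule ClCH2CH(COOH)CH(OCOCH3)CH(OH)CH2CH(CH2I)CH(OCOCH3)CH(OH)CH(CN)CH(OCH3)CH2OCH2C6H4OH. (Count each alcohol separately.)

halogen on an sp³ carbon → alkyl halide.
pendant –COOH: carbonyl C bonded to C and –OH → carboxylic acid.
pendant –OC(=O)CH3: an acyloxy group → ester.
–OH on an sp³ carbon → alcohol (secondary).
pendant –CH2X: halogen on sp³ carbon → alkyl halide.
pendant –OC(=O)CH3: an acyloxy group → ester.
–OH on an sp³ carbon → alcohol (secondary).
pendant –C≡N: nitrile.
pendant –OCH3: C–O–C with sp³ C, no adjacent C=O → ether.
C–O–C with sp³ carbons on both sides and no adjacent C=O → ether.
–OH attached directly to an aromatic ring → phenol (not alcohol); the ring itself is an arene.
Alcohol appears at: CH(OH), CH(OH) → 2.

2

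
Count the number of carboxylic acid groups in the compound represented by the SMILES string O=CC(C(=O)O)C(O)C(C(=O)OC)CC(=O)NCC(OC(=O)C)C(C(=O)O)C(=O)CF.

terminal –CHO: carbonyl C bonded to H and C → aldehyde.
pendant –COOH: carbonyl C bonded to C and –OH → carboxylic acid.
–OH on an sp³ carbon → alcohol (secondary).
pendant –COOCH3: carbonyl C bonded to C and –OCH3 → ester.
–C(=O)–N– linkage → amide (the N is not an amine).
pendant –OC(=O)CH3: an acyloxy group → ester.
pendant –COOH: carbonyl C bonded to C and –OH → carboxylic acid.
–C(=O)– with carbon on both sides → ketone.
halogen on an sp³ carbon → alkyl halide.
Carboxylic acid appears at: CH(COOH), CH(COOH) → 2.

2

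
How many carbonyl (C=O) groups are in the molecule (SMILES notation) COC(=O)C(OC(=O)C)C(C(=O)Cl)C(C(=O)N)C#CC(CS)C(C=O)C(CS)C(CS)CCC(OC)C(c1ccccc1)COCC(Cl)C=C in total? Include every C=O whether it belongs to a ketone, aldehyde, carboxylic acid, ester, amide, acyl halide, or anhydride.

5

CH3OOC: ester, 1 C=O (running total 1).
CH(OCOCH3): ester, 1 C=O (running total 2).
CH(COCl): acyl halide, 1 C=O (running total 3).
CH(CONH2): amide, 1 C=O (running total 4).
CH(CHO): aldehyde, 1 C=O (running total 5).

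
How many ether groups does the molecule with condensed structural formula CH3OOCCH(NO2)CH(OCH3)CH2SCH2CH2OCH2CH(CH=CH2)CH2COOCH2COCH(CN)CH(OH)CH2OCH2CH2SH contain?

3

CH3O–C(=O)–: carbonyl C bonded to C and to –OCH3 → ester (not ketone + ether).
–NO2 on an sp³ carbon → nitro (the N=O is not a carbonyl).
pendant –OCH3: C–O–C with sp³ C, no adjacent C=O → ether.
C–S–C linkage → sulfide (thioether).
C–O–C with sp³ carbons on both sides and no adjacent C=O → ether.
pendant –CH=CH2: C=C double bond → alkene.
–C(=O)–O–C with C on the carbonyl side → ester.
–C(=O)– with carbon on both sides → ketone.
pendant –C≡N: nitrile.
–OH on an sp³ carbon → alcohol (secondary).
C–O–C with sp³ carbons on both sides and no adjacent C=O → ether.
–SH on an sp³ carbon → thiol.
Ether appears at: CH(OCH3), CH2OCH2, CH2OCH2 → 3.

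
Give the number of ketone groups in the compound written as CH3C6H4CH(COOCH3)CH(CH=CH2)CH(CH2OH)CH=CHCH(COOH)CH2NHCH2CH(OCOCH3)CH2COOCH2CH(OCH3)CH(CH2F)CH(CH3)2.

0

para-disubstituted benzene ring → arene.
pendant –COOCH3: carbonyl C bonded to C and –OCH3 → ester.
pendant –CH=CH2: C=C double bond → alkene.
pendant –CH2OH on an sp³ backbone C → alcohol.
C=C double bond → alkene.
pendant –COOH: carbonyl C bonded to C and –OH → carboxylic acid.
C–N–C with sp³ carbons and no adjacent C=O → amine (secondary).
pendant –OC(=O)CH3: an acyloxy group → ester.
–C(=O)–O–C with C on the carbonyl side → ester.
pendant –OCH3: C–O–C with sp³ C, no adjacent C=O → ether.
pendant –CH2X: halogen on sp³ carbon → alkyl halide.
No segment is a ketone: CH(COOCH3) is ester, not ketone; CH(COOH) is carboxylic acid, not ketone; CH(OCOCH3) is ester, not ketone. → 0.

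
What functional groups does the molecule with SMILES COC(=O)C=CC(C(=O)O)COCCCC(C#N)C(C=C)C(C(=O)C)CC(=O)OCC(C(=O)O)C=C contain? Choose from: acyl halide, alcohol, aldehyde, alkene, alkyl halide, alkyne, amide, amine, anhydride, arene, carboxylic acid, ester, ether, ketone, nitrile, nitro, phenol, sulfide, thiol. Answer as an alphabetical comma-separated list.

alkene, carboxylic acid, ester, ether, ketone, nitrile

CH3O–C(=O)–: carbonyl C bonded to C and to –OCH3 → ester (not ketone + ether).
C=C double bond → alkene.
pendant –COOH: carbonyl C bonded to C and –OH → carboxylic acid.
C–O–C with sp³ carbons on both sides and no adjacent C=O → ether.
pendant –C≡N: nitrile.
pendant –CH=CH2: C=C double bond → alkene.
pendant –COCH3: carbonyl C bonded to two carbons → ketone.
–C(=O)–O–C with C on the carbonyl side → ester.
pendant –COOH: carbonyl C bonded to C and –OH → carboxylic acid.
C=C double bond → alkene.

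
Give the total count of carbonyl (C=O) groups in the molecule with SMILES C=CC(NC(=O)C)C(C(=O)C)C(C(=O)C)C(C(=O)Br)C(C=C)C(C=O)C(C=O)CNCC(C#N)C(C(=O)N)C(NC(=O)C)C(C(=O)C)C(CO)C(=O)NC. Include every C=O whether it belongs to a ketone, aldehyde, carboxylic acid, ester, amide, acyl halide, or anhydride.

10

CH(NHCOCH3): amide, 1 C=O (running total 1).
CH(COCH3): ketone, 1 C=O (running total 2).
CH(COCH3): ketone, 1 C=O (running total 3).
CH(COBr): acyl halide, 1 C=O (running total 4).
CH(CHO): aldehyde, 1 C=O (running total 5).
CH(CHO): aldehyde, 1 C=O (running total 6).
CH(CONH2): amide, 1 C=O (running total 7).
CH(NHCOCH3): amide, 1 C=O (running total 8).
CH(COCH3): ketone, 1 C=O (running total 9).
CONHCH3: amide, 1 C=O (running total 10).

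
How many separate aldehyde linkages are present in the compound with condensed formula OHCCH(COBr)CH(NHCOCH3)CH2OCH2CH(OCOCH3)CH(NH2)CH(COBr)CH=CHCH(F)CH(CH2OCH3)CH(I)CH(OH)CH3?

1

terminal –CHO: carbonyl C bonded to H and C → aldehyde.
pendant –C(=O)X: carbonyl C bonded to C and halogen → acyl halide.
pendant –NHC(=O)CH3: N bonded to a carbonyl → amide (not amine).
C–O–C with sp³ carbons on both sides and no adjacent C=O → ether.
pendant –OC(=O)CH3: an acyloxy group → ester.
–NH2 on an sp³ carbon with no adjacent C=O → amine.
pendant –C(=O)X: carbonyl C bonded to C and halogen → acyl halide.
C=C double bond → alkene.
halogen on an sp³ carbon → alkyl halide.
pendant –CH2OCH3: C–O–C linkage → ether.
halogen on an sp³ carbon → alkyl halide.
–OH on an sp³ carbon → alcohol (secondary).
Aldehyde appears at: OHC → 1.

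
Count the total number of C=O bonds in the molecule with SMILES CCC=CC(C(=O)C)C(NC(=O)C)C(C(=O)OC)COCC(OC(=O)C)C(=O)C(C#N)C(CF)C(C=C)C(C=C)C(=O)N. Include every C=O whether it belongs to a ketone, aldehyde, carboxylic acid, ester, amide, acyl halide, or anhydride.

6

CH(COCH3): ketone, 1 C=O (running total 1).
CH(NHCOCH3): amide, 1 C=O (running total 2).
CH(COOCH3): ester, 1 C=O (running total 3).
CH(OCOCH3): ester, 1 C=O (running total 4).
CO: ketone, 1 C=O (running total 5).
CONH2: amide, 1 C=O (running total 6).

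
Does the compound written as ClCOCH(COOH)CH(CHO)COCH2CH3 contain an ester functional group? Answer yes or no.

–C(=O)Cl: carbonyl C bonded to C and to a halogen → acyl halide (not alkyl halide).
pendant –COOH: carbonyl C bonded to C and –OH → carboxylic acid.
pendant –CHO: carbonyl C bonded to C and H → aldehyde.
–C(=O)– with carbon on both sides → ketone.
The groups actually present are: acyl halide, aldehyde, carboxylic acid, ketone.

no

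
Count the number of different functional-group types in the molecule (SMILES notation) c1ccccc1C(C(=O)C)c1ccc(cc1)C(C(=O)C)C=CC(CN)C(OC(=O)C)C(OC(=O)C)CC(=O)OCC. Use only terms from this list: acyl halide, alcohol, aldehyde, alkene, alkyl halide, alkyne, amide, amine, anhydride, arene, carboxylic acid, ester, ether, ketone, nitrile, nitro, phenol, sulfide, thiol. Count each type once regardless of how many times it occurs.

5

C6H5– phenyl ring → arene.
pendant –COCH3: carbonyl C bonded to two carbons → ketone.
para-disubstituted benzene ring → arene.
pendant –COCH3: carbonyl C bonded to two carbons → ketone.
C=C double bond → alkene.
pendant –CH2NH2: N on sp³ C, no adjacent C=O → amine.
pendant –OC(=O)CH3: an acyloxy group → ester.
pendant –OC(=O)CH3: an acyloxy group → ester.
–C(=O)–O–C with C on the carbonyl side → ester.
Distinct types present: alkene, amine, arene, ester, ketone.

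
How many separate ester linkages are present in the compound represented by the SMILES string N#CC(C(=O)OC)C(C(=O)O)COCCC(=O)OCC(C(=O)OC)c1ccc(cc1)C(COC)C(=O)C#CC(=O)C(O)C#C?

3

Working along the chain:
  N≡C: N≡C–: carbon triple-bonded to nitrogen → nitrile.
  CH(COOCH3): pendant –COOCH3: carbonyl C bonded to C and –OCH3 → ester.
  CH(COOH): pendant –COOH: carbonyl C bonded to C and –OH → carboxylic acid.
  CH2OCH2: C–O–C with sp³ carbons on both sides and no adjacent C=O → ether.
  CH2COOCH2: –C(=O)–O–C with C on the carbonyl side → ester.
  CH(COOCH3): pendant –COOCH3: carbonyl C bonded to C and –OCH3 → ester.
  C6H4: para-disubstituted benzene ring → arene.
  CH(CH2OCH3): pendant –CH2OCH3: C–O–C linkage → ether.
  CO: –C(=O)– with carbon on both sides → ketone.
  C≡C: C≡C triple bond → alkyne.
  CO: –C(=O)– with carbon on both sides → ketone.
  CH(OH): –OH on an sp³ carbon → alcohol (secondary).
  C≡CH: C≡C triple bond → alkyne.
Ester appears at: CH(COOCH3), CH2COOCH2, CH(COOCH3) → 3.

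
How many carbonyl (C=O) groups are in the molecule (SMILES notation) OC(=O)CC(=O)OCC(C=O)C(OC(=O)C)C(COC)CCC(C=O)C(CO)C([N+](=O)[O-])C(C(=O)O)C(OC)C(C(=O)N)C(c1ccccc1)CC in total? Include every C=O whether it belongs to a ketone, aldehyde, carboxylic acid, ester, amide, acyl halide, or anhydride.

7

HOOC: carboxylic acid, 1 C=O (running total 1).
CH2COOCH2: ester, 1 C=O (running total 2).
CH(CHO): aldehyde, 1 C=O (running total 3).
CH(OCOCH3): ester, 1 C=O (running total 4).
CH(CHO): aldehyde, 1 C=O (running total 5).
CH(COOH): carboxylic acid, 1 C=O (running total 6).
CH(CONH2): amide, 1 C=O (running total 7).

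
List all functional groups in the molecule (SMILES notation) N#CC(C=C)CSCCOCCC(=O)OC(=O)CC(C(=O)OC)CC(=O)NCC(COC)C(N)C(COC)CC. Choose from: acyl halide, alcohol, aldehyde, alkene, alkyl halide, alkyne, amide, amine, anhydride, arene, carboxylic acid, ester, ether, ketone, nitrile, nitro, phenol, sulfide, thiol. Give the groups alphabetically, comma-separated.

Reading the structure from left to right:
  N≡C: N≡C–: carbon triple-bonded to nitrogen → nitrile.
  CH(CH=CH2): pendant –CH=CH2: C=C double bond → alkene.
  CH2SCH2: C–S–C linkage → sulfide (thioether).
  CH2OCH2: C–O–C with sp³ carbons on both sides and no adjacent C=O → ether.
  CH2CO-O-COCH2: two acyl groups sharing one oxygen, –C(=O)–O–C(=O)– → anhydride.
  CH(COOCH3): pendant –COOCH3: carbonyl C bonded to C and –OCH3 → ester.
  CH2CONHCH2: –C(=O)–N– linkage → amide (the N is not an amine).
  CH(CH2OCH3): pendant –CH2OCH3: C–O–C linkage → ether.
  CH(NH2): –NH2 on an sp³ carbon with no adjacent C=O → amine.
  CH(CH2OCH3): pendant –CH2OCH3: C–O–C linkage → ether.

alkene, amide, amine, anhydride, ester, ether, nitrile, sulfide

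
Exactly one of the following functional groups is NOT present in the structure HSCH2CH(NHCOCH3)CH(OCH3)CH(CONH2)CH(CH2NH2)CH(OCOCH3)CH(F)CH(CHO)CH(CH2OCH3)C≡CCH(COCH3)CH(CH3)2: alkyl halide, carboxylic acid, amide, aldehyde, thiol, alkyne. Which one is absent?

aldehyde: present (CH(CHO) — pendant –CHO: carbonyl C bonded to C and H → aldehyde).
thiol: present (HSCH2 — –SH on an sp³ carbon → thiol).
alkyl halide: present (CH(F) — halogen on an sp³ carbon → alkyl halide).
amide: present (CH(NHCOCH3) — pendant –NHC(=O)CH3: N bonded to a carbonyl → amide (not amine)).
alkyne: present (C≡C — C≡C triple bond → alkyne).
carboxylic acid: absent. In CH(OCOCH3), the acyl oxygen is bonded to carbon (–O–C), not to H, so this is an ester. In each of CH(NHCOCH3) and CH(CONH2), the carbonyl is bonded to nitrogen, not to –OH; that is an amide.

carboxylic acid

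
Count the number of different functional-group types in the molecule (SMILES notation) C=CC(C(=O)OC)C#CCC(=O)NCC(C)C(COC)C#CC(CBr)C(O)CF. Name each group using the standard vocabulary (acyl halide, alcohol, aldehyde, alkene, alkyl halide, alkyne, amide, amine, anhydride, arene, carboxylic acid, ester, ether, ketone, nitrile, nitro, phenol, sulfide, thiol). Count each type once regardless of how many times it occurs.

7

Working along the chain:
  CH2=CH: C=C double bond → alkene.
  CH(COOCH3): pendant –COOCH3: carbonyl C bonded to C and –OCH3 → ester.
  C≡C: C≡C triple bond → alkyne.
  CH2CONHCH2: –C(=O)–N– linkage → amide (the N is not an amine).
  CH(CH2OCH3): pendant –CH2OCH3: C–O–C linkage → ether.
  C≡C: C≡C triple bond → alkyne.
  CH(CH2Br): pendant –CH2X: halogen on sp³ carbon → alkyl halide.
  CH(OH): –OH on an sp³ carbon → alcohol (secondary).
  CH2F: halogen on an sp³ carbon → alkyl halide.
Distinct types present: alcohol, alkene, alkyl halide, alkyne, amide, ester, ether.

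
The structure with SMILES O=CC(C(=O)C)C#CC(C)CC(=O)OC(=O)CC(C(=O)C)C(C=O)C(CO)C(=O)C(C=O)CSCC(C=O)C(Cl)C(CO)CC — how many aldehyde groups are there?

4

terminal –CHO: carbonyl C bonded to H and C → aldehyde.
pendant –COCH3: carbonyl C bonded to two carbons → ketone.
C≡C triple bond → alkyne.
two acyl groups sharing one oxygen, –C(=O)–O–C(=O)– → anhydride.
pendant –COCH3: carbonyl C bonded to two carbons → ketone.
pendant –CHO: carbonyl C bonded to C and H → aldehyde.
pendant –CH2OH on an sp³ backbone C → alcohol.
–C(=O)– with carbon on both sides → ketone.
pendant –CHO: carbonyl C bonded to C and H → aldehyde.
C–S–C linkage → sulfide (thioether).
pendant –CHO: carbonyl C bonded to C and H → aldehyde.
halogen on an sp³ carbon → alkyl halide.
pendant –CH2OH on an sp³ backbone C → alcohol.
Aldehyde appears at: OHC, CH(CHO), CH(CHO), CH(CHO) → 4.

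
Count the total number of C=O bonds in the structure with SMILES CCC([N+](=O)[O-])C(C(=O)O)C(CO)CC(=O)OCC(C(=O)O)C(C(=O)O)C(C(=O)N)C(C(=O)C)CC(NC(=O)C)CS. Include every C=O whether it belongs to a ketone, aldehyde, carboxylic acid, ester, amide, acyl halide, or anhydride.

CH(COOH): carboxylic acid, 1 C=O (running total 1).
CH2COOCH2: ester, 1 C=O (running total 2).
CH(COOH): carboxylic acid, 1 C=O (running total 3).
CH(COOH): carboxylic acid, 1 C=O (running total 4).
CH(CONH2): amide, 1 C=O (running total 5).
CH(COCH3): ketone, 1 C=O (running total 6).
CH(NHCOCH3): amide, 1 C=O (running total 7).

7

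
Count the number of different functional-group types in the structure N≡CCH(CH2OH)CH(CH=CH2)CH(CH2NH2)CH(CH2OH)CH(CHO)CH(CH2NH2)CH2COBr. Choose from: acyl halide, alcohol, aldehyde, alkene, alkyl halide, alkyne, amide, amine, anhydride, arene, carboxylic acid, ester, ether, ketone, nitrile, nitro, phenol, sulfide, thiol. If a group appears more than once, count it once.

6

Reading the structure from left to right:
  N≡C: N≡C–: carbon triple-bonded to nitrogen → nitrile.
  CH(CH2OH): pendant –CH2OH on an sp³ backbone C → alcohol.
  CH(CH=CH2): pendant –CH=CH2: C=C double bond → alkene.
  CH(CH2NH2): pendant –CH2NH2: N on sp³ C, no adjacent C=O → amine.
  CH(CH2OH): pendant –CH2OH on an sp³ backbone C → alcohol.
  CH(CHO): pendant –CHO: carbonyl C bonded to C and H → aldehyde.
  CH(CH2NH2): pendant –CH2NH2: N on sp³ C, no adjacent C=O → amine.
  COBr: –C(=O)Br: carbonyl C bonded to C and to a halogen → acyl halide (not alkyl halide).
Distinct types present: acyl halide, alcohol, aldehyde, alkene, amine, nitrile.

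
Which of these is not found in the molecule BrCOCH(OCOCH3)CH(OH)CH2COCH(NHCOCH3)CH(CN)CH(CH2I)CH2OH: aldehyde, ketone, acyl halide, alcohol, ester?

ester: present (CH(OCOCH3) — pendant –OC(=O)CH3: an acyloxy group → ester).
ketone: present (CO — –C(=O)– with carbon on both sides → ketone).
acyl halide: present (BrCO — –C(=O)Br: carbonyl C bonded to C and to a halogen → acyl halide (not alkyl halide)).
alcohol: present (CH(OH) — –OH on an sp³ carbon → alcohol (secondary)).
aldehyde: absent. In CO, the carbonyl carbon is bonded to two carbons, so it is a ketone, not an aldehyde.

aldehyde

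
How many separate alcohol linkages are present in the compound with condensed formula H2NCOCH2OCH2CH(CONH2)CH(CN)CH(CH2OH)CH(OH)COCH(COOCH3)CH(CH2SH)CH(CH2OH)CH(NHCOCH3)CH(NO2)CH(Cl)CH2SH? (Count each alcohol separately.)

–C(=O)NH2: carbonyl C bonded to C and to N → amide (the N is not a separate amine).
C–O–C with sp³ carbons on both sides and no adjacent C=O → ether.
pendant –CONH2: carbonyl C bonded to C and N → amide.
pendant –C≡N: nitrile.
pendant –CH2OH on an sp³ backbone C → alcohol.
–OH on an sp³ carbon → alcohol (secondary).
–C(=O)– with carbon on both sides → ketone.
pendant –COOCH3: carbonyl C bonded to C and –OCH3 → ester.
pendant –CH2SH → thiol.
pendant –CH2OH on an sp³ backbone C → alcohol.
pendant –NHC(=O)CH3: N bonded to a carbonyl → amide (not amine).
–NO2 on an sp³ carbon → nitro (the N=O is not a carbonyl).
halogen on an sp³ carbon → alkyl halide.
–SH on an sp³ carbon → thiol.
Alcohol appears at: CH(CH2OH), CH(OH), CH(CH2OH) → 3.

3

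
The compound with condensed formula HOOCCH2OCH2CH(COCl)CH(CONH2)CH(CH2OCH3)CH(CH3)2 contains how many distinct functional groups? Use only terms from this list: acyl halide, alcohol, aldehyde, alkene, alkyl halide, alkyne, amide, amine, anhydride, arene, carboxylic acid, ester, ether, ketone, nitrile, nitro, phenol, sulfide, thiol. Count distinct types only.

4

Reading the structure from left to right:
  HOOC: –COOH: carbonyl C bonded to –OH and C → carboxylic acid (the –OH is not a separate alcohol).
  CH2OCH2: C–O–C with sp³ carbons on both sides and no adjacent C=O → ether.
  CH(COCl): pendant –C(=O)X: carbonyl C bonded to C and halogen → acyl halide.
  CH(CONH2): pendant –CONH2: carbonyl C bonded to C and N → amide.
  CH(CH2OCH3): pendant –CH2OCH3: C–O–C linkage → ether.
Distinct types present: acyl halide, amide, carboxylic acid, ether.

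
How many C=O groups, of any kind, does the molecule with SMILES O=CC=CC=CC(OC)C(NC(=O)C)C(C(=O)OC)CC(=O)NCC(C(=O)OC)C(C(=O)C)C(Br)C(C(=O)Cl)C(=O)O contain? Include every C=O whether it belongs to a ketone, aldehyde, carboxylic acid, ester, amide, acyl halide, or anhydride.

8

OHC: aldehyde, 1 C=O (running total 1).
CH(NHCOCH3): amide, 1 C=O (running total 2).
CH(COOCH3): ester, 1 C=O (running total 3).
CH2CONHCH2: amide, 1 C=O (running total 4).
CH(COOCH3): ester, 1 C=O (running total 5).
CH(COCH3): ketone, 1 C=O (running total 6).
CH(COCl): acyl halide, 1 C=O (running total 7).
COOH: carboxylic acid, 1 C=O (running total 8).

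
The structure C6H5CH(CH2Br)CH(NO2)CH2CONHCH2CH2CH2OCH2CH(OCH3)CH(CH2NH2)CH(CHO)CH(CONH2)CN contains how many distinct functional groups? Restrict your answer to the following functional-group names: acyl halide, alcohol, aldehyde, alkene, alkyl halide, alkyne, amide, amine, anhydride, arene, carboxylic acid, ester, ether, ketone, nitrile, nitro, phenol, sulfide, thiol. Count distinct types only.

8

C6H5– phenyl ring → arene.
pendant –CH2X: halogen on sp³ carbon → alkyl halide.
–NO2 on an sp³ carbon → nitro (the N=O is not a carbonyl).
–C(=O)–N– linkage → amide (the N is not an amine).
C–O–C with sp³ carbons on both sides and no adjacent C=O → ether.
pendant –OCH3: C–O–C with sp³ C, no adjacent C=O → ether.
pendant –CH2NH2: N on sp³ C, no adjacent C=O → amine.
pendant –CHO: carbonyl C bonded to C and H → aldehyde.
pendant –CONH2: carbonyl C bonded to C and N → amide.
–C≡N: carbon triple-bonded to nitrogen → nitrile.
Distinct types present: aldehyde, alkyl halide, amide, amine, arene, ether, nitrile, nitro.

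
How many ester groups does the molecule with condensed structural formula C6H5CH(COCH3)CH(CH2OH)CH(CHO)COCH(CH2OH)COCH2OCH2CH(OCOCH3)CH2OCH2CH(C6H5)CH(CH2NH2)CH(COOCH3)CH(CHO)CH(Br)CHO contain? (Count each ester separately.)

2

C6H5– phenyl ring → arene.
pendant –COCH3: carbonyl C bonded to two carbons → ketone.
pendant –CH2OH on an sp³ backbone C → alcohol.
pendant –CHO: carbonyl C bonded to C and H → aldehyde.
–C(=O)– with carbon on both sides → ketone.
pendant –CH2OH on an sp³ backbone C → alcohol.
–C(=O)– with carbon on both sides → ketone.
C–O–C with sp³ carbons on both sides and no adjacent C=O → ether.
pendant –OC(=O)CH3: an acyloxy group → ester.
C–O–C with sp³ carbons on both sides and no adjacent C=O → ether.
pendant –C6H5: benzene ring → arene.
pendant –CH2NH2: N on sp³ C, no adjacent C=O → amine.
pendant –COOCH3: carbonyl C bonded to C and –OCH3 → ester.
pendant –CHO: carbonyl C bonded to C and H → aldehyde.
halogen on an sp³ carbon → alkyl halide.
terminal –CHO: carbonyl C bonded to H and C → aldehyde.
Ester appears at: CH(OCOCH3), CH(COOCH3) → 2.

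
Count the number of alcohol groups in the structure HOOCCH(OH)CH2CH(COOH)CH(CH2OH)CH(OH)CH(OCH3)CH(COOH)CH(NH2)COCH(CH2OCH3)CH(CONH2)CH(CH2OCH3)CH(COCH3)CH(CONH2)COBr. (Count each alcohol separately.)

–COOH: carbonyl C bonded to –OH and C → carboxylic acid (the –OH is not a separate alcohol).
–OH on an sp³ carbon → alcohol (secondary).
pendant –COOH: carbonyl C bonded to C and –OH → carboxylic acid.
pendant –CH2OH on an sp³ backbone C → alcohol.
–OH on an sp³ carbon → alcohol (secondary).
pendant –OCH3: C–O–C with sp³ C, no adjacent C=O → ether.
pendant –COOH: carbonyl C bonded to C and –OH → carboxylic acid.
–NH2 on an sp³ carbon with no adjacent C=O → amine.
–C(=O)– with carbon on both sides → ketone.
pendant –CH2OCH3: C–O–C linkage → ether.
pendant –CONH2: carbonyl C bonded to C and N → amide.
pendant –CH2OCH3: C–O–C linkage → ether.
pendant –COCH3: carbonyl C bonded to two carbons → ketone.
pendant –CONH2: carbonyl C bonded to C and N → amide.
–C(=O)Br: carbonyl C bonded to C and to a halogen → acyl halide (not alkyl halide).
Alcohol appears at: CH(OH), CH(CH2OH), CH(OH) → 3.

3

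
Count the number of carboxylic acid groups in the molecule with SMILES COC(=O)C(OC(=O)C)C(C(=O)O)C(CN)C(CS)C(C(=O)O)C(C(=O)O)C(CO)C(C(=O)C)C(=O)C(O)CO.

3

Reading the structure from left to right:
  CH3OOC: CH3O–C(=O)–: carbonyl C bonded to C and to –OCH3 → ester (not ketone + ether).
  CH(OCOCH3): pendant –OC(=O)CH3: an acyloxy group → ester.
  CH(COOH): pendant –COOH: carbonyl C bonded to C and –OH → carboxylic acid.
  CH(CH2NH2): pendant –CH2NH2: N on sp³ C, no adjacent C=O → amine.
  CH(CH2SH): pendant –CH2SH → thiol.
  CH(COOH): pendant –COOH: carbonyl C bonded to C and –OH → carboxylic acid.
  CH(COOH): pendant –COOH: carbonyl C bonded to C and –OH → carboxylic acid.
  CH(CH2OH): pendant –CH2OH on an sp³ backbone C → alcohol.
  CH(COCH3): pendant –COCH3: carbonyl C bonded to two carbons → ketone.
  CO: –C(=O)– with carbon on both sides → ketone.
  CH(OH): –OH on an sp³ carbon → alcohol (secondary).
  CH2OH: –OH on an sp³ carbon → alcohol.
Carboxylic acid appears at: CH(COOH), CH(COOH), CH(COOH) → 3.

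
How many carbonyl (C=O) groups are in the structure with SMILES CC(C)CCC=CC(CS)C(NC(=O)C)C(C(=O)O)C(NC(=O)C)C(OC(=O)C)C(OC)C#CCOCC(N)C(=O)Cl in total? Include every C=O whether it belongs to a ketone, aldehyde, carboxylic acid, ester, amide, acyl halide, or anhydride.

5

CH(NHCOCH3): amide, 1 C=O (running total 1).
CH(COOH): carboxylic acid, 1 C=O (running total 2).
CH(NHCOCH3): amide, 1 C=O (running total 3).
CH(OCOCH3): ester, 1 C=O (running total 4).
COCl: acyl halide, 1 C=O (running total 5).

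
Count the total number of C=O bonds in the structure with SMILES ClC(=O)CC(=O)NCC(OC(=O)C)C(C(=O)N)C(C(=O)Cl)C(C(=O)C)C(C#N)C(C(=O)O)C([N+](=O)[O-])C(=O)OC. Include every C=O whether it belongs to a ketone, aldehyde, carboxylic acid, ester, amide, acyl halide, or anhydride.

8

ClCO: acyl halide, 1 C=O (running total 1).
CH2CONHCH2: amide, 1 C=O (running total 2).
CH(OCOCH3): ester, 1 C=O (running total 3).
CH(CONH2): amide, 1 C=O (running total 4).
CH(COCl): acyl halide, 1 C=O (running total 5).
CH(COCH3): ketone, 1 C=O (running total 6).
CH(COOH): carboxylic acid, 1 C=O (running total 7).
COOCH3: ester, 1 C=O (running total 8).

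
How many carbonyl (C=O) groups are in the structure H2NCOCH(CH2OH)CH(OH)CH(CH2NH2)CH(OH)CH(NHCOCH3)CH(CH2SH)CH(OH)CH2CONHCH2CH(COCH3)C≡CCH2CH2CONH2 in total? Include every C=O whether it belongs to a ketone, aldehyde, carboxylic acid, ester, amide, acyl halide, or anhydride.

H2NCO: amide, 1 C=O (running total 1).
CH(NHCOCH3): amide, 1 C=O (running total 2).
CH2CONHCH2: amide, 1 C=O (running total 3).
CH(COCH3): ketone, 1 C=O (running total 4).
CONH2: amide, 1 C=O (running total 5).

5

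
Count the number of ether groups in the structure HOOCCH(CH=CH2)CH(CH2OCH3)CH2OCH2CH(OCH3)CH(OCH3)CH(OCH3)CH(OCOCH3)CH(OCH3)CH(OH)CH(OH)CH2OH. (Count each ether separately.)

6

–COOH: carbonyl C bonded to –OH and C → carboxylic acid (the –OH is not a separate alcohol).
pendant –CH=CH2: C=C double bond → alkene.
pendant –CH2OCH3: C–O–C linkage → ether.
C–O–C with sp³ carbons on both sides and no adjacent C=O → ether.
pendant –OCH3: C–O–C with sp³ C, no adjacent C=O → ether.
pendant –OCH3: C–O–C with sp³ C, no adjacent C=O → ether.
pendant –OCH3: C–O–C with sp³ C, no adjacent C=O → ether.
pendant –OC(=O)CH3: an acyloxy group → ester.
pendant –OCH3: C–O–C with sp³ C, no adjacent C=O → ether.
–OH on an sp³ carbon → alcohol (secondary).
–OH on an sp³ carbon → alcohol (secondary).
–OH on an sp³ carbon → alcohol.
Ether appears at: CH(CH2OCH3), CH2OCH2, CH(OCH3), CH(OCH3), CH(OCH3), CH(OCH3) → 6.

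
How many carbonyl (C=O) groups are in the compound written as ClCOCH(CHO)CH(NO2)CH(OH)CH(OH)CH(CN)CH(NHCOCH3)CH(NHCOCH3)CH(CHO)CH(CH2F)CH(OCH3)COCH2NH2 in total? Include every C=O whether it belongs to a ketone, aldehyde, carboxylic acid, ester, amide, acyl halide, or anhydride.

6

ClCO: acyl halide, 1 C=O (running total 1).
CH(CHO): aldehyde, 1 C=O (running total 2).
CH(NHCOCH3): amide, 1 C=O (running total 3).
CH(NHCOCH3): amide, 1 C=O (running total 4).
CH(CHO): aldehyde, 1 C=O (running total 5).
CO: ketone, 1 C=O (running total 6).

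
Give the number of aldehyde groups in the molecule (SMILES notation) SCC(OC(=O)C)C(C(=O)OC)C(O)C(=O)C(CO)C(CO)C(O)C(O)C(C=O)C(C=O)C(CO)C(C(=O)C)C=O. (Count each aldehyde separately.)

3

–SH on an sp³ carbon → thiol.
pendant –OC(=O)CH3: an acyloxy group → ester.
pendant –COOCH3: carbonyl C bonded to C and –OCH3 → ester.
–OH on an sp³ carbon → alcohol (secondary).
–C(=O)– with carbon on both sides → ketone.
pendant –CH2OH on an sp³ backbone C → alcohol.
pendant –CH2OH on an sp³ backbone C → alcohol.
–OH on an sp³ carbon → alcohol (secondary).
–OH on an sp³ carbon → alcohol (secondary).
pendant –CHO: carbonyl C bonded to C and H → aldehyde.
pendant –CHO: carbonyl C bonded to C and H → aldehyde.
pendant –CH2OH on an sp³ backbone C → alcohol.
pendant –COCH3: carbonyl C bonded to two carbons → ketone.
terminal –CHO: carbonyl C bonded to H and C → aldehyde.
Aldehyde appears at: CH(CHO), CH(CHO), CHO → 3.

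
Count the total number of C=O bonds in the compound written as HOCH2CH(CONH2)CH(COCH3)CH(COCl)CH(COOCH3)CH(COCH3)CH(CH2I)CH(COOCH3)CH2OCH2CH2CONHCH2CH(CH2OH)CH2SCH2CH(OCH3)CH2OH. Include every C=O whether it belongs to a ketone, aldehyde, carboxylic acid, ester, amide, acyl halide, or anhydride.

7

CH(CONH2): amide, 1 C=O (running total 1).
CH(COCH3): ketone, 1 C=O (running total 2).
CH(COCl): acyl halide, 1 C=O (running total 3).
CH(COOCH3): ester, 1 C=O (running total 4).
CH(COCH3): ketone, 1 C=O (running total 5).
CH(COOCH3): ester, 1 C=O (running total 6).
CH2CONHCH2: amide, 1 C=O (running total 7).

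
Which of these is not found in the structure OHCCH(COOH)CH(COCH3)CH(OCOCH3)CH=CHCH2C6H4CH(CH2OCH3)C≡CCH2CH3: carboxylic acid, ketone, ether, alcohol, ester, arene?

arene: present (C6H4 — para-disubstituted benzene ring → arene).
ester: present (CH(OCOCH3) — pendant –OC(=O)CH3: an acyloxy group → ester).
ketone: present (CH(COCH3) — pendant –COCH3: carbonyl C bonded to two carbons → ketone).
ether: present (CH(CH2OCH3) — pendant –CH2OCH3: C–O–C linkage → ether).
carboxylic acid: present (CH(COOH) — pendant –COOH: carbonyl C bonded to C and –OH → carboxylic acid).
alcohol: absent. In CH(COOH), the –OH sits on a carbonyl carbon, making it part of a carboxylic acid, not an alcohol.

alcohol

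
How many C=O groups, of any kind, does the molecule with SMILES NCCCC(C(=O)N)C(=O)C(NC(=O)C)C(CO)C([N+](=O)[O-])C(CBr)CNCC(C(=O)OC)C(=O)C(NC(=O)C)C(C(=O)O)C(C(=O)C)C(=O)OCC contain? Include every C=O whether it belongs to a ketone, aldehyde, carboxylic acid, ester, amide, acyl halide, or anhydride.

CH(CONH2): amide, 1 C=O (running total 1).
CO: ketone, 1 C=O (running total 2).
CH(NHCOCH3): amide, 1 C=O (running total 3).
CH(COOCH3): ester, 1 C=O (running total 4).
CO: ketone, 1 C=O (running total 5).
CH(NHCOCH3): amide, 1 C=O (running total 6).
CH(COOH): carboxylic acid, 1 C=O (running total 7).
CH(COCH3): ketone, 1 C=O (running total 8).
COOCH2CH3: ester, 1 C=O (running total 9).

9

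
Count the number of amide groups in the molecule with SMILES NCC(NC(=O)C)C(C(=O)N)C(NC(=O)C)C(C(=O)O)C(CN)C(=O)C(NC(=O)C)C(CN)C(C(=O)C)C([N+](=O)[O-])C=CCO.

–NH2 on an sp³ carbon with no adjacent C=O → amine.
pendant –NHC(=O)CH3: N bonded to a carbonyl → amide (not amine).
pendant –CONH2: carbonyl C bonded to C and N → amide.
pendant –NHC(=O)CH3: N bonded to a carbonyl → amide (not amine).
pendant –COOH: carbonyl C bonded to C and –OH → carboxylic acid.
pendant –CH2NH2: N on sp³ C, no adjacent C=O → amine.
–C(=O)– with carbon on both sides → ketone.
pendant –NHC(=O)CH3: N bonded to a carbonyl → amide (not amine).
pendant –CH2NH2: N on sp³ C, no adjacent C=O → amine.
pendant –COCH3: carbonyl C bonded to two carbons → ketone.
–NO2 on an sp³ carbon → nitro (the N=O is not a carbonyl).
C=C double bond → alkene.
–OH on an sp³ carbon → alcohol.
Amide appears at: CH(NHCOCH3), CH(CONH2), CH(NHCOCH3), CH(NHCOCH3) → 4.

4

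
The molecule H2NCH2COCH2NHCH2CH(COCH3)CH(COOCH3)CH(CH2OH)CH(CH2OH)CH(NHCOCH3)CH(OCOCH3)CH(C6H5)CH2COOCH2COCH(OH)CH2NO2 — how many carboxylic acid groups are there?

0

Reading the structure from left to right:
  H2NCH2: –NH2 on an sp³ carbon with no adjacent C=O → amine.
  CO: –C(=O)– with carbon on both sides → ketone.
  CH2NHCH2: C–N–C with sp³ carbons and no adjacent C=O → amine (secondary).
  CH(COCH3): pendant –COCH3: carbonyl C bonded to two carbons → ketone.
  CH(COOCH3): pendant –COOCH3: carbonyl C bonded to C and –OCH3 → ester.
  CH(CH2OH): pendant –CH2OH on an sp³ backbone C → alcohol.
  CH(CH2OH): pendant –CH2OH on an sp³ backbone C → alcohol.
  CH(NHCOCH3): pendant –NHC(=O)CH3: N bonded to a carbonyl → amide (not amine).
  CH(OCOCH3): pendant –OC(=O)CH3: an acyloxy group → ester.
  CH(C6H5): pendant –C6H5: benzene ring → arene.
  CH2COOCH2: –C(=O)–O–C with C on the carbonyl side → ester.
  CO: –C(=O)– with carbon on both sides → ketone.
  CH(OH): –OH on an sp³ carbon → alcohol (secondary).
  CH2NO2: –NO2 on carbon → nitro group.
No segment is a carboxylic acid: CH(COOCH3) is ester, not carboxylic acid; CH(CH2OH) is alcohol, not carboxylic acid; CH(CH2OH) is alcohol, not carboxylic acid. → 0.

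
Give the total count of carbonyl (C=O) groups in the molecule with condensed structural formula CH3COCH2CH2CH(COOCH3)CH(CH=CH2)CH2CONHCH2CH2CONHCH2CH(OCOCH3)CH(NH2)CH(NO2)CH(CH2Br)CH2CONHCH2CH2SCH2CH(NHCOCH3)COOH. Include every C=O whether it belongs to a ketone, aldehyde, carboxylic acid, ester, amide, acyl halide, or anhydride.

8

CO: ketone, 1 C=O (running total 1).
CH(COOCH3): ester, 1 C=O (running total 2).
CH2CONHCH2: amide, 1 C=O (running total 3).
CH2CONHCH2: amide, 1 C=O (running total 4).
CH(OCOCH3): ester, 1 C=O (running total 5).
CH2CONHCH2: amide, 1 C=O (running total 6).
CH(NHCOCH3): amide, 1 C=O (running total 7).
COOH: carboxylic acid, 1 C=O (running total 8).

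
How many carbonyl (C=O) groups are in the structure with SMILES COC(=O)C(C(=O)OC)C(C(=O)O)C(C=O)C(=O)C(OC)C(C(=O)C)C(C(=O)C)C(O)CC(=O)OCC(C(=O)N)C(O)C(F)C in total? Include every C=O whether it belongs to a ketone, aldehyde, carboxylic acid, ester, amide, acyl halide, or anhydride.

CH3OOC: ester, 1 C=O (running total 1).
CH(COOCH3): ester, 1 C=O (running total 2).
CH(COOH): carboxylic acid, 1 C=O (running total 3).
CH(CHO): aldehyde, 1 C=O (running total 4).
CO: ketone, 1 C=O (running total 5).
CH(COCH3): ketone, 1 C=O (running total 6).
CH(COCH3): ketone, 1 C=O (running total 7).
CH2COOCH2: ester, 1 C=O (running total 8).
CH(CONH2): amide, 1 C=O (running total 9).

9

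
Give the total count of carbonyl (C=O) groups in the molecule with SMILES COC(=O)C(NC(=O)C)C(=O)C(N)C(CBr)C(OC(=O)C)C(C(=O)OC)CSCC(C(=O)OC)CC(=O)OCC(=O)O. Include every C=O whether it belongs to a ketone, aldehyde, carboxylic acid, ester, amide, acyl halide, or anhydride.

8

CH3OOC: ester, 1 C=O (running total 1).
CH(NHCOCH3): amide, 1 C=O (running total 2).
CO: ketone, 1 C=O (running total 3).
CH(OCOCH3): ester, 1 C=O (running total 4).
CH(COOCH3): ester, 1 C=O (running total 5).
CH(COOCH3): ester, 1 C=O (running total 6).
CH2COOCH2: ester, 1 C=O (running total 7).
COOH: carboxylic acid, 1 C=O (running total 8).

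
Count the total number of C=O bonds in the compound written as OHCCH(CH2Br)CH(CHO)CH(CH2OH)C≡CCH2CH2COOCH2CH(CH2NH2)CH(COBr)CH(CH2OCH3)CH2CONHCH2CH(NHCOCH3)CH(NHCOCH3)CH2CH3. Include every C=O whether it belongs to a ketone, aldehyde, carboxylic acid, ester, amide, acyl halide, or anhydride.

OHC: aldehyde, 1 C=O (running total 1).
CH(CHO): aldehyde, 1 C=O (running total 2).
CH2COOCH2: ester, 1 C=O (running total 3).
CH(COBr): acyl halide, 1 C=O (running total 4).
CH2CONHCH2: amide, 1 C=O (running total 5).
CH(NHCOCH3): amide, 1 C=O (running total 6).
CH(NHCOCH3): amide, 1 C=O (running total 7).

7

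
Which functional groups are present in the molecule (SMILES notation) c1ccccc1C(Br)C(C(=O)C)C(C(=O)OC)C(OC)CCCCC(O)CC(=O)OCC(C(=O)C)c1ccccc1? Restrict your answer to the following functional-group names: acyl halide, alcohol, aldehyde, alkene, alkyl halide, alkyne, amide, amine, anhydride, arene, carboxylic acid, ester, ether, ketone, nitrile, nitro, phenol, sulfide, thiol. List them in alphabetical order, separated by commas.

alcohol, alkyl halide, arene, ester, ether, ketone

Working along the chain:
  C6H5: C6H5– phenyl ring → arene.
  CH(Br): halogen on an sp³ carbon → alkyl halide.
  CH(COCH3): pendant –COCH3: carbonyl C bonded to two carbons → ketone.
  CH(COOCH3): pendant –COOCH3: carbonyl C bonded to C and –OCH3 → ester.
  CH(OCH3): pendant –OCH3: C–O–C with sp³ C, no adjacent C=O → ether.
  CH(OH): –OH on an sp³ carbon → alcohol (secondary).
  CH2COOCH2: –C(=O)–O–C with C on the carbonyl side → ester.
  CH(COCH3): pendant –COCH3: carbonyl C bonded to two carbons → ketone.
  C6H5: –C6H5 phenyl ring → arene.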